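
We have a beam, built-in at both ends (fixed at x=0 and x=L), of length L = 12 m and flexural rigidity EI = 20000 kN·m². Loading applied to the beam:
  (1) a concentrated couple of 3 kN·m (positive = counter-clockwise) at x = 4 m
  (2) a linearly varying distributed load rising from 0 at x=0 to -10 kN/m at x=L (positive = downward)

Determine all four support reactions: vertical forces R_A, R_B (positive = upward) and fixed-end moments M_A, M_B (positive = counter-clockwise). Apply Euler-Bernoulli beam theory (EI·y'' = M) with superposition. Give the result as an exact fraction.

Load 1 — applied couple M₀=3 kN·m at a=4 m (b=L-a=8):
  R_A = 6M₀ab/L³ = 6·3·4·8/12³ = 1/3 kN
  M_A = M₀b(2a-b)/L² = 3·8·(2·4-8)/12² = 0 kN·m
  R_B = -6M₀ab/L³ = -6·3·4·8/12³ = -1/3 kN
  M_B = M₀a(2b-a)/L² = 3·4·(2·8-4)/12² = 1 kN·m
Load 2 — triangular load w₀=-10 kN/m (0→w₀ over full span):
  R_A = 3w₀L/20 = 3·(-10)·12/20 = -18 kN
  M_A = w₀L²/30 = (-10)·12²/30 = -48 kN·m
  R_B = 7w₀L/20 = 7·(-10)·12/20 = -42 kN
  M_B = -w₀L²/20 = -(-10)·12²/20 = 72 kN·m
Superposition: R_A = -53/3 kN, M_A = -48 kN·m, R_B = -127/3 kN, M_B = 73 kN·m

R_A = -53/3 kN, M_A = -48 kN·m, R_B = -127/3 kN, M_B = 73 kN·m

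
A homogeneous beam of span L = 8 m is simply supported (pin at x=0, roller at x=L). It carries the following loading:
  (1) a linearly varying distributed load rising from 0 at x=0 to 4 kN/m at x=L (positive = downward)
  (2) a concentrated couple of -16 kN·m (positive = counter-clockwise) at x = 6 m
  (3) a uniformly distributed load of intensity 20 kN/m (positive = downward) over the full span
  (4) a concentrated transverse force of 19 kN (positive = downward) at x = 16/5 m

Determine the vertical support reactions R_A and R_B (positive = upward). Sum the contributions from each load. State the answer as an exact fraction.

R_A = 1421/15 kN, R_B = 1504/15 kN

Load 1 — triangular load w₀=4 kN/m (0→w₀ over full span):
  R_A = w₀L/6 = 4·8/6 = 16/3 kN
  R_B = w₀L/3 = 4·8/3 = 32/3 kN
Load 2 — applied couple M₀=-16 kN·m at a=6 m (b=L-a=2):
  R_A = M₀/L = (-16)/8 = -2 kN
  R_B = -M₀/L = -(-16)/8 = 2 kN
Load 3 — uniform load w=20 kN/m over full span:
  R_A = wL/2 = 20·8/2 = 80 kN
  R_B = wL/2 = 20·8/2 = 80 kN
Load 4 — point force P=19 kN at a=16/5 m (b=L-a=24/5):
  R_A = Pb/L = 19·(24/5)/8 = 57/5 kN
  R_B = Pa/L = 19·(16/5)/8 = 38/5 kN
Superposition: R_A = 1421/15 kN, R_B = 1504/15 kN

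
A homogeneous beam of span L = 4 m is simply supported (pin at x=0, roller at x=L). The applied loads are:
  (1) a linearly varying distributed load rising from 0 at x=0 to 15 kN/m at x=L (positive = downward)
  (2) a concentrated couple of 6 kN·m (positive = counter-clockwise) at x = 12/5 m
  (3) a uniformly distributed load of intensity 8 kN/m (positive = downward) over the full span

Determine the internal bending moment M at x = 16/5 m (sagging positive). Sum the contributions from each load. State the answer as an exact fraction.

M(16/5) = 514/25 kN·m

Load 1 — triangular load w₀=15 kN/m (0→w₀ over full span):
  M_1 = w₀Lx/6 - w₀x³/(6L) = 15·4·(16/5)/6 - 15·(16/5)³/(6·4) = 288/25 kN·m
Load 2 — applied couple M₀=6 kN·m at a=12/5 m (b=L-a=8/5):
  M_2 = M₀x/L - M₀  [x>a] = 6·(16/5)/4 - 6 = -6/5 kN·m
Load 3 — uniform load w=8 kN/m over full span:
  M_3 = wx(L-x)/2 = 8·(16/5)·(4-(16/5))/2 = 256/25 kN·m
Superposition: M = Σ M_i = 514/25 kN·m ≈ 20.560000 kN·m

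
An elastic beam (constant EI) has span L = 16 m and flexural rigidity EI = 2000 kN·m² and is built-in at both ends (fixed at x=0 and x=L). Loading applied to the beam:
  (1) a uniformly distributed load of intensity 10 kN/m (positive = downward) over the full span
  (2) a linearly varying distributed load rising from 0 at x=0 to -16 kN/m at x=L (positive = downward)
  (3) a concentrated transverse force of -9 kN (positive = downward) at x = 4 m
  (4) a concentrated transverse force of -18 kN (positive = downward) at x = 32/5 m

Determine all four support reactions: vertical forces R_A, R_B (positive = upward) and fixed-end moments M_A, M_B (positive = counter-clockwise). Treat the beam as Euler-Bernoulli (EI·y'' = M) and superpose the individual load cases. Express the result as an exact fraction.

Load 1 — uniform load w=10 kN/m over full span:
  R_A = wL/2 = 10·16/2 = 80 kN
  M_A = wL²/12 = 10·16²/12 = 640/3 kN·m
  R_B = wL/2 = 10·16/2 = 80 kN
  M_B = -wL²/12 = -10·16²/12 = -640/3 kN·m
Load 2 — triangular load w₀=-16 kN/m (0→w₀ over full span):
  R_A = 3w₀L/20 = 3·(-16)·16/20 = -192/5 kN
  M_A = w₀L²/30 = (-16)·16²/30 = -2048/15 kN·m
  R_B = 7w₀L/20 = 7·(-16)·16/20 = -448/5 kN
  M_B = -w₀L²/20 = -(-16)·16²/20 = 1024/5 kN·m
Load 3 — point force P=-9 kN at a=4 m (b=L-a=12):
  R_A = Pb²(3a+b)/L³ = (-9)·12²·(3·4+12)/16³ = -243/32 kN
  M_A = Pab²/L² = (-9)·4·12²/16² = -81/4 kN·m
  R_B = Pa²(a+3b)/L³ = (-9)·4²·(4+3·12)/16³ = -45/32 kN
  M_B = -Pa²b/L² = -(-9)·4²·12/16² = 27/4 kN·m
Load 4 — point force P=-18 kN at a=32/5 m (b=L-a=48/5):
  R_A = Pb²(3a+b)/L³ = (-18)·(48/5)²·(3·(32/5)+(48/5))/16³ = -1458/125 kN
  M_A = Pab²/L² = (-18)·(32/5)·(48/5)²/16² = -5184/125 kN·m
  R_B = Pa²(a+3b)/L³ = (-18)·(32/5)²·((32/5)+3·(48/5))/16³ = -792/125 kN
  M_B = -Pa²b/L² = -(-18)·(32/5)²·(48/5)/16² = 3456/125 kN·m
Superposition: R_A = 89369/4000 kN, M_A = 7539/500 kN·m, R_B = -69369/4000 kN, M_B = 38797/1500 kN·m

R_A = 89369/4000 kN, M_A = 7539/500 kN·m, R_B = -69369/4000 kN, M_B = 38797/1500 kN·m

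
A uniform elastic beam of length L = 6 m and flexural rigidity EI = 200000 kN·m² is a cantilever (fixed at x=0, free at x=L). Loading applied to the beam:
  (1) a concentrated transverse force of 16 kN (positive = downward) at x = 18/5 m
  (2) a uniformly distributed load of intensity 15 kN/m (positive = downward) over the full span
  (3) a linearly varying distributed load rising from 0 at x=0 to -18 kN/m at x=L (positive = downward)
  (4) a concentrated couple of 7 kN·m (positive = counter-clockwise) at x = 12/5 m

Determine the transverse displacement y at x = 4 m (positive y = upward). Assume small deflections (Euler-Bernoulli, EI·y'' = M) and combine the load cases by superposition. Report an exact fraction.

Load 1 — point force P=16 kN at a=18/5 m (b=L-a=12/5):
  y_1 = -Pa²(3x-a)/(6EI)  [x>a] = -16·(18/5)²·(3·4-(18/5))/(6·200000) = -567/390625 m
Load 2 — uniform load w=15 kN/m over full span:
  y_2 = -wx²(x²-4Lx+6L²)/(24EI) = -15·4²·(4²-4·6·4+6·6²)/(24·200000) = -17/2500 m
Load 3 — triangular load w₀=-18 kN/m (0→w₀ over full span):
  y_3 = (w₀Lx³/12-w₀L²x²/6-w₀x⁵/(120L))/EI = ((-18)·6·4³/12-(-18)·6²·4²/6-(-18)·4⁵/(120·6))/200000 = 92/15625 m
Load 4 — applied couple M₀=7 kN·m at a=12/5 m (b=L-a=18/5):
  y_4 = M₀a(2x-a)/(2EI)  [x>a] = 7·(12/5)·(2·4-(12/5))/(2·200000) = 147/625000 m
Superposition: y = Σ y_i = -6651/3125000 m ≈ -0.002128 m

y(4) = -6651/3125000 m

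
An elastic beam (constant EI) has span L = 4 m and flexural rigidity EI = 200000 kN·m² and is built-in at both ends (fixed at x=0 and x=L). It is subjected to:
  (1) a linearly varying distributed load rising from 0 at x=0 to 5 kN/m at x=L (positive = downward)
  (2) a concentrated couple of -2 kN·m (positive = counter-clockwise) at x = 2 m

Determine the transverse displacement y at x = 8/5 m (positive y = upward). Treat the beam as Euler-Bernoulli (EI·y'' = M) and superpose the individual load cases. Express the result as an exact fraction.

Load 1 — triangular load w₀=5 kN/m (0→w₀ over full span):
  y_1 = -w₀x²(L-x)²(x+2L)/(120LEI) = -5·(8/5)²·(4-(8/5))²·((8/5)+2·4)/(120·4·200000) = -72/9765625 m
Load 2 — applied couple M₀=-2 kN·m at a=2 m (b=L-a=2):
  y_2 = (R_Ax³/6 - M_Ax²/2)/EI  [x≤a] with R_A=-3/4, M_A=-1/2 = ((-3/4)·(8/5)³/6 - (-1/2)·(8/5)²/2)/200000 = 1/1562500 m
Superposition: y = Σ y_i = -263/39062500 m ≈ -0.000007 m

y(8/5) = -263/39062500 m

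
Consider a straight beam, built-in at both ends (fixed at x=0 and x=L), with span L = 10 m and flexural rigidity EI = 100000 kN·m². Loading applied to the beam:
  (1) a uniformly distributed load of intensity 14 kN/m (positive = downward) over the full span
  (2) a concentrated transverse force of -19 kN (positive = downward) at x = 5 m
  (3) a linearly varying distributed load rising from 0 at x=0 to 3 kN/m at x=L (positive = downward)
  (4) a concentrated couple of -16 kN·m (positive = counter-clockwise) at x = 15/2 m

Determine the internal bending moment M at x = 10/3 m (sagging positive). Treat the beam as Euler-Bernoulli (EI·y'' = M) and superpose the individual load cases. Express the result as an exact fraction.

M(10/3) = 3577/108 kN·m

Load 1 — uniform load w=14 kN/m over full span:
  M_1 = wLx/2 - wL²/12 - wx²/2 = 14·10·(10/3)/2 - 14·10²/12 - 14·(10/3)²/2 = 350/9 kN·m
Load 2 — point force P=-19 kN at a=5 m (b=L-a=5):
  M_2 = Pb²(3a+b)x/L³ - Pab²/L²  [x≤a] = (-19)·5²·(3·5+5)·(10/3)/10³ - (-19)·5·5²/10² = -95/12 kN·m
Load 3 — triangular load w₀=3 kN/m (0→w₀ over full span):
  M_3 = 3w₀Lx/20 - w₀L²/30 - w₀x³/(6L) = 3·3·10·(10/3)/20 - 3·10²/30 - 3·(10/3)³/(6·10) = 85/27 kN·m
Load 4 — applied couple M₀=-16 kN·m at a=15/2 m (b=L-a=5/2):
  M_4 = R_Ax - M_A  [x≤a] with R_A=-9/5, M_A=-5 = (-9/5)·(10/3) - (-5) = -1 kN·m
Superposition: M = Σ M_i = 3577/108 kN·m ≈ 33.120370 kN·m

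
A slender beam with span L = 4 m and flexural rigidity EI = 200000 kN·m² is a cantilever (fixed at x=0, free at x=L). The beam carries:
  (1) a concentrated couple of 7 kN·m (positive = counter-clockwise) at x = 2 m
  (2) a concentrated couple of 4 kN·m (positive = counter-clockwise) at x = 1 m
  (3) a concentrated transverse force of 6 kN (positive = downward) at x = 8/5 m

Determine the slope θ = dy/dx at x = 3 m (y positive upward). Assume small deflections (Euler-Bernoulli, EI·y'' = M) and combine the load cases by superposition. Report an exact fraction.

Load 1 — applied couple M₀=7 kN·m at a=2 m (b=L-a=2):
  θ_1 = M₀a/EI  [x>a] = 7·2/200000 = 7/100000 rad
Load 2 — applied couple M₀=4 kN·m at a=1 m (b=L-a=3):
  θ_2 = M₀a/EI  [x>a] = 4·1/200000 = 1/50000 rad
Load 3 — point force P=6 kN at a=8/5 m (b=L-a=12/5):
  θ_3 = -Pa²/(2EI)  [x>a] = -6·(8/5)²/(2·200000) = -3/78125 rad
Superposition: θ = Σ θ_i = 129/2500000 rad ≈ 0.000052 rad

θ(3) = 129/2500000 rad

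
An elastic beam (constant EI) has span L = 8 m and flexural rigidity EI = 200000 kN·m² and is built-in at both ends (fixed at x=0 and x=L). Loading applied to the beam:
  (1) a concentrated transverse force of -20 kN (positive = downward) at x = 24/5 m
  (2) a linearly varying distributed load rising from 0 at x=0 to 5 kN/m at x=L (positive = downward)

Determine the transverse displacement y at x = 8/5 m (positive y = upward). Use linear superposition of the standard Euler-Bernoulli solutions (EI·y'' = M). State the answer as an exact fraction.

y(8/5) = 256/9765625 m

Load 1 — point force P=-20 kN at a=24/5 m (b=L-a=16/5):
  y_1 = -Pb²x²(3aL-(3a+b)x)/(6L³EI)  [x≤a] = -(-20)·(16/5)²·(8/5)²·(3·(24/5)·8-(3·(24/5)+(16/5))·(8/5))/(6·8³·200000) = 2176/29296875 m
Load 2 — triangular load w₀=5 kN/m (0→w₀ over full span):
  y_2 = -w₀x²(L-x)²(x+2L)/(120LEI) = -5·(8/5)²·(8-(8/5))²·((8/5)+2·8)/(120·8·200000) = -1408/29296875 m
Superposition: y = Σ y_i = 256/9765625 m ≈ 0.000026 m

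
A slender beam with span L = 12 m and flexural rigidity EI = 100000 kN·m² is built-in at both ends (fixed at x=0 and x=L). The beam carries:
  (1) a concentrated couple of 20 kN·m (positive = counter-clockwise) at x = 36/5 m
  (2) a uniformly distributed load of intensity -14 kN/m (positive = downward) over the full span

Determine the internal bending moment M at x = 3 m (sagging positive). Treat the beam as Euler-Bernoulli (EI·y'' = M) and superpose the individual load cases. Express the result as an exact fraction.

Load 1 — applied couple M₀=20 kN·m at a=36/5 m (b=L-a=24/5):
  M_1 = R_Ax - M_A  [x≤a] with R_A=12/5, M_A=32/5 = (12/5)·3 - (32/5) = 4/5 kN·m
Load 2 — uniform load w=-14 kN/m over full span:
  M_2 = wLx/2 - wL²/12 - wx²/2 = (-14)·12·3/2 - (-14)·12²/12 - (-14)·3²/2 = -21 kN·m
Superposition: M = Σ M_i = -101/5 kN·m ≈ -20.200000 kN·m

M(3) = -101/5 kN·m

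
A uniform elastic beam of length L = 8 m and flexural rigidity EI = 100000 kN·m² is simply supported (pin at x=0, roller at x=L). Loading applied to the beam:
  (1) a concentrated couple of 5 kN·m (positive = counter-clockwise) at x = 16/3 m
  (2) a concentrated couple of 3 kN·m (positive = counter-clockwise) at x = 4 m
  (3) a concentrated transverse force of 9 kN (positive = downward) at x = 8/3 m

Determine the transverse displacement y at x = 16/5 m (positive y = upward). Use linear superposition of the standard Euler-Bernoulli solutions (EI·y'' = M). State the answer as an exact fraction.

Load 1 — applied couple M₀=5 kN·m at a=16/3 m (b=L-a=8/3):
  y_1 = (M₀x³/(6L)+C₁x)/EI  [x≤a] with C₁=M₀(3b²-L²)/(6L)=-40/9 = (5·(16/5)³/(6·8)+(-40/9)·(16/5))/100000 = -76/703125 m
Load 2 — applied couple M₀=3 kN·m at a=4 m (b=L-a=4):
  y_2 = (M₀x³/(6L)+C₁x)/EI  [x≤a] with C₁=M₀(3b²-L²)/(6L)=-1 = (3·(16/5)³/(6·8)+(-1)·(16/5))/100000 = -9/781250 m
Load 3 — point force P=9 kN at a=8/3 m (b=L-a=16/3):
  y_3 = -Pa(L-x)(2Lx-a²-x²)/(6LEI)  [x>a] = -9·(8/3)·(8-(16/5))·(2·8·(16/5)-(8/3)²-(16/5)²)/(6·8·100000) = -952/1171875 m
Superposition: y = Σ y_i = -6553/7031250 m ≈ -0.000932 m

y(16/5) = -6553/7031250 m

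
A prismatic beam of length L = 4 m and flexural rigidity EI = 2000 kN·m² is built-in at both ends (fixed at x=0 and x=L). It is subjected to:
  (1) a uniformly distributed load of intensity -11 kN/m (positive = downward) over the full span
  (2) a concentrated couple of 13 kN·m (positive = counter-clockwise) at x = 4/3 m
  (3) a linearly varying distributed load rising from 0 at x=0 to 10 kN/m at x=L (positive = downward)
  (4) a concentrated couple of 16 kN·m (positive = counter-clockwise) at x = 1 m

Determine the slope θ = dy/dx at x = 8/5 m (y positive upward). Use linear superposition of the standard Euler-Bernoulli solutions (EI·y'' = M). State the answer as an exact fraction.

θ(8/5) = 27/12500 rad

Load 1 — uniform load w=-11 kN/m over full span:
  θ_1 = -wx(L-x)(L-2x)/(12EI) = -(-11)·(8/5)·(4-(8/5))·(4-2·(8/5))/(12·2000) = 22/15625 rad
Load 2 — applied couple M₀=13 kN·m at a=4/3 m (b=L-a=8/3):
  θ_2 = (R_Ax²/2 - M_Ax - M₀(x-a))/EI  [x>a] with R_A=13/3, M_A=0 = ((13/3)·(8/5)²/2 - 0·(8/5) - 13·((8/5)-(4/3)))/2000 = 13/12500 rad
Load 3 — triangular load w₀=10 kN/m (0→w₀ over full span):
  θ_3 = -w₀(2x(L-x)(L-2x)(x+2L)+x²(L-x)²)/(120LEI) = -10·(2·(8/5)·(4-(8/5))·(4-2·(8/5))·((8/5)+2·4)+(8/5)²·(4-(8/5))²)/(120·4·2000) = -12/15625 rad
Load 4 — applied couple M₀=16 kN·m at a=1 m (b=L-a=3):
  θ_4 = (R_Ax²/2 - M_Ax - M₀(x-a))/EI  [x>a] with R_A=9/2, M_A=-3 = ((9/2)·(8/5)²/2 - (-3)·(8/5) - 16·((8/5)-1))/2000 = 3/6250 rad
Superposition: θ = Σ θ_i = 27/12500 rad ≈ 0.002160 rad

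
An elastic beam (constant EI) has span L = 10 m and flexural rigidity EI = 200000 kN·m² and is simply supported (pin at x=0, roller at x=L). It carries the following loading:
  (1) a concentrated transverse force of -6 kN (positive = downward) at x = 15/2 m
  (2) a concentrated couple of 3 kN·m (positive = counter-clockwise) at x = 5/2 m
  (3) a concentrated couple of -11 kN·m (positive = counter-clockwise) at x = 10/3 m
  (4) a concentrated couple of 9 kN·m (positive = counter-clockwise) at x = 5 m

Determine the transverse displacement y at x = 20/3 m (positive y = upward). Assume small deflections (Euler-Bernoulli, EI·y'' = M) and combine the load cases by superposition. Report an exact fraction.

Load 1 — point force P=-6 kN at a=15/2 m (b=L-a=5/2):
  y_1 = -Pbx(L²-b²-x²)/(6LEI)  [x≤a] = -(-6)·(5/2)·(20/3)·(10²-(5/2)²-(20/3)²)/(6·10·200000) = 71/172800 m
Load 2 — applied couple M₀=3 kN·m at a=5/2 m (b=L-a=15/2):
  y_2 = (M₀x³/(6L)-M₀(x-a)²/2+C₁x)/EI  [x>a] with C₁=M₀(3b²-L²)/(6L)=55/16 = (3·(20/3)³/(6·10)-3·((20/3)-(5/2))²/2+(55/16)·(20/3))/200000 = 101/1728000 m
Load 3 — applied couple M₀=-11 kN·m at a=10/3 m (b=L-a=20/3):
  y_3 = (M₀x³/(6L)-M₀(x-a)²/2+C₁x)/EI  [x>a] with C₁=M₀(3b²-L²)/(6L)=-55/9 = ((-11)·(20/3)³/(6·10)-(-11)·((20/3)-(10/3))²/2+(-55/9)·(20/3))/200000 = -11/64800 m
Load 4 — applied couple M₀=9 kN·m at a=5 m (b=L-a=5):
  y_4 = (M₀x³/(6L)-M₀(x-a)²/2+C₁x)/EI  [x>a] with C₁=M₀(3b²-L²)/(6L)=-15/4 = (9·(20/3)³/(6·10)-9·((20/3)-5)²/2+(-15/4)·(20/3))/200000 = 1/28800 m
Superposition: y = Σ y_i = 1733/5184000 m ≈ 0.000334 m

y(20/3) = 1733/5184000 m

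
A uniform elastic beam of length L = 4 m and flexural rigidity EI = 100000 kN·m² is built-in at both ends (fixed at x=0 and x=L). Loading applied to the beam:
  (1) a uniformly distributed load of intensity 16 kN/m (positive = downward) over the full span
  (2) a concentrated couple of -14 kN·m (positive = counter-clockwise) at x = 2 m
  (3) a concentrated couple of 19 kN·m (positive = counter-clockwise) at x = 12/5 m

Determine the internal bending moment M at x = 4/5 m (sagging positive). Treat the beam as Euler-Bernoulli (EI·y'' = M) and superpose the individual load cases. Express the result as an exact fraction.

M(4/5) = -1621/750 kN·m

Load 1 — uniform load w=16 kN/m over full span:
  M_1 = wLx/2 - wL²/12 - wx²/2 = 16·4·(4/5)/2 - 16·4²/12 - 16·(4/5)²/2 = -64/75 kN·m
Load 2 — applied couple M₀=-14 kN·m at a=2 m (b=L-a=2):
  M_2 = R_Ax - M_A  [x≤a] with R_A=-21/4, M_A=-7/2 = (-21/4)·(4/5) - (-7/2) = -7/10 kN·m
Load 3 — applied couple M₀=19 kN·m at a=12/5 m (b=L-a=8/5):
  M_3 = R_Ax - M_A  [x≤a] with R_A=171/25, M_A=152/25 = (171/25)·(4/5) - (152/25) = -76/125 kN·m
Superposition: M = Σ M_i = -1621/750 kN·m ≈ -2.161333 kN·m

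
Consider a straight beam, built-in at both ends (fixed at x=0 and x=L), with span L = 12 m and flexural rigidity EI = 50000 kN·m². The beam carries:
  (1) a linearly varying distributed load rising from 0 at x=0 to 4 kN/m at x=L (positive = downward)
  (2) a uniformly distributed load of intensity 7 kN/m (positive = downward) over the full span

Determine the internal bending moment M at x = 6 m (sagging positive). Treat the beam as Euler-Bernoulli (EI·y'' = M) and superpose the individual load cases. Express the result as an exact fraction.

M(6) = 54 kN·m

Load 1 — triangular load w₀=4 kN/m (0→w₀ over full span):
  M_1 = 3w₀Lx/20 - w₀L²/30 - w₀x³/(6L) = 3·4·12·6/20 - 4·12²/30 - 4·6³/(6·12) = 12 kN·m
Load 2 — uniform load w=7 kN/m over full span:
  M_2 = wLx/2 - wL²/12 - wx²/2 = 7·12·6/2 - 7·12²/12 - 7·6²/2 = 42 kN·m
Superposition: M = Σ M_i = 54 kN·m ≈ 54.000000 kN·m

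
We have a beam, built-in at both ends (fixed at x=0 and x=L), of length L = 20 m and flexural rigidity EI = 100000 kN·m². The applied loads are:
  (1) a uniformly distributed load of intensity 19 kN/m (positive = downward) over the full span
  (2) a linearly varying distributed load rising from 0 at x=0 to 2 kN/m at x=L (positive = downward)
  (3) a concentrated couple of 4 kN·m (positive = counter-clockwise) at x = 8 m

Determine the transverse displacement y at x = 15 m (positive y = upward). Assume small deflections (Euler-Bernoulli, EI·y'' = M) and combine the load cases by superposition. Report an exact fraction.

Load 1 — uniform load w=19 kN/m over full span:
  y_1 = -wx²(L-x)²/(24EI) = -19·15²·(20-15)²/(24·100000) = -57/1280 m
Load 2 — triangular load w₀=2 kN/m (0→w₀ over full span):
  y_2 = -w₀x²(L-x)²(x+2L)/(120LEI) = -2·15²·(20-15)²·(15+2·20)/(120·20·100000) = -33/12800 m
Load 3 — applied couple M₀=4 kN·m at a=8 m (b=L-a=12):
  y_3 = (R_Ax³/6 - M_Ax²/2 - M₀(x-a)²/2)/EI  [x>a] with R_A=36/125, M_A=12/25 = ((36/125)·15³/6 - (12/25)·15²/2 - 4·(15-8)²/2)/100000 = 1/10000 m
Superposition: y = Σ y_i = -15043/320000 m ≈ -0.047009 m

y(15) = -15043/320000 m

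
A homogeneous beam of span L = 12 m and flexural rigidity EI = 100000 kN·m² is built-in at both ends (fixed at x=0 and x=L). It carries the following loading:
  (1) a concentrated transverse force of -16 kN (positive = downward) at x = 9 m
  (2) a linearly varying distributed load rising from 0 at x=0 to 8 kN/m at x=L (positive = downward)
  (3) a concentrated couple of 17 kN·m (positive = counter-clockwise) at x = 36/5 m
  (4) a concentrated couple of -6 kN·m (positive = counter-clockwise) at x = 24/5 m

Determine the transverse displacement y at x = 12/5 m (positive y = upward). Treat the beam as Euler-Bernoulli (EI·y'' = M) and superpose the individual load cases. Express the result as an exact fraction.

y(12/5) = -133299/195312500 m

Load 1 — point force P=-16 kN at a=9 m (b=L-a=3):
  y_1 = -Pb²x²(3aL-(3a+b)x)/(6L³EI)  [x≤a] = -(-16)·3²·(12/5)²·(3·9·12-(3·9+3)·(12/5))/(6·12³·100000) = 63/312500 m
Load 2 — triangular load w₀=8 kN/m (0→w₀ over full span):
  y_2 = -w₀x²(L-x)²(x+2L)/(120LEI) = -8·(12/5)²·(12-(12/5))²·((12/5)+2·12)/(120·12·100000) = -38016/48828125 m
Load 3 — applied couple M₀=17 kN·m at a=36/5 m (b=L-a=24/5):
  y_3 = (R_Ax³/6 - M_Ax²/2)/EI  [x≤a] with R_A=51/25, M_A=136/25 = ((51/25)·(12/5)³/6 - (136/25)·(12/5)²/2)/100000 = -1071/9765625 m
Load 4 — applied couple M₀=-6 kN·m at a=24/5 m (b=L-a=36/5):
  y_4 = (R_Ax³/6 - M_Ax²/2)/EI  [x≤a] with R_A=-18/25, M_A=-18/25 = ((-18/25)·(12/5)³/6 - (-18/25)·(12/5)²/2)/100000 = 81/19531250 m
Superposition: y = Σ y_i = -133299/195312500 m ≈ -0.000682 m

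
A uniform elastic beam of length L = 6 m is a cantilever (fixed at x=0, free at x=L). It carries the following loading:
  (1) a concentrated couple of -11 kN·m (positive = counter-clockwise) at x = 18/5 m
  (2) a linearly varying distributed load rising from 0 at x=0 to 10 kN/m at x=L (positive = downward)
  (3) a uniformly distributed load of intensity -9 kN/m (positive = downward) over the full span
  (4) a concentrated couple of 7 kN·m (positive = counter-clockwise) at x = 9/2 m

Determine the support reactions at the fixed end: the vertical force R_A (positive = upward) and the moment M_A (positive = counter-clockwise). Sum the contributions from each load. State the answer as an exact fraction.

Load 1 — applied couple M₀=-11 kN·m at a=18/5 m (b=L-a=12/5):
  R_A = 0 kN
  M_A = -M₀ = -(-11) = 11 kN·m
Load 2 — triangular load w₀=10 kN/m (0→w₀ over full span):
  R_A = w₀L/2 = 10·6/2 = 30 kN
  M_A = w₀L²/3 = 10·6²/3 = 120 kN·m
Load 3 — uniform load w=-9 kN/m over full span:
  R_A = wL = (-9)·6 = -54 kN
  M_A = wL²/2 = (-9)·6²/2 = -162 kN·m
Load 4 — applied couple M₀=7 kN·m at a=9/2 m (b=L-a=3/2):
  R_A = 0 kN
  M_A = -M₀ = -7 kN·m
Superposition: R_A = -24 kN, M_A = -38 kN·m

R_A = -24 kN, M_A = -38 kN·m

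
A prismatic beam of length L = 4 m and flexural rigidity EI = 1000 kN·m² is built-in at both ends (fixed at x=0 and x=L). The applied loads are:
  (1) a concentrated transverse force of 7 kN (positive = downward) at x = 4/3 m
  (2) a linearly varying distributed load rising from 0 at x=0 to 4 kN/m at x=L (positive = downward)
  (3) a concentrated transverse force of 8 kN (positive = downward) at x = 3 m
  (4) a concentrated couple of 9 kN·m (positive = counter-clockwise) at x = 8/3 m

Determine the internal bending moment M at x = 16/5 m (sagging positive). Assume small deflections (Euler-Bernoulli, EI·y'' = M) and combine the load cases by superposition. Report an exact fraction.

Load 1 — point force P=7 kN at a=4/3 m (b=L-a=8/3):
  M_1 = Pa²(a+3b)(L-x)/L³ - Pa²b/L²  [x>a] = 7·(4/3)²·((4/3)+3·(8/3))·(4-(16/5))/4³ - 7·(4/3)²·(8/3)/4² = -28/45 kN·m
Load 2 — triangular load w₀=4 kN/m (0→w₀ over full span):
  M_2 = 3w₀Lx/20 - w₀L²/30 - w₀x³/(6L) = 3·4·4·(16/5)/20 - 4·4²/30 - 4·(16/5)³/(6·4) = 32/375 kN·m
Load 3 — point force P=8 kN at a=3 m (b=L-a=1):
  M_3 = Pa²(a+3b)(L-x)/L³ - Pa²b/L²  [x>a] = 8·3²·(3+3·1)·(4-(16/5))/4³ - 8·3²·1/4² = 9/10 kN·m
Load 4 — applied couple M₀=9 kN·m at a=8/3 m (b=L-a=4/3):
  M_4 = R_Ax - M_A - M₀  [x>a] with R_A=3, M_A=3 = 3·(16/5) - 3 - 9 = -12/5 kN·m
Superposition: M = Σ M_i = -4583/2250 kN·m ≈ -2.036889 kN·m

M(16/5) = -4583/2250 kN·m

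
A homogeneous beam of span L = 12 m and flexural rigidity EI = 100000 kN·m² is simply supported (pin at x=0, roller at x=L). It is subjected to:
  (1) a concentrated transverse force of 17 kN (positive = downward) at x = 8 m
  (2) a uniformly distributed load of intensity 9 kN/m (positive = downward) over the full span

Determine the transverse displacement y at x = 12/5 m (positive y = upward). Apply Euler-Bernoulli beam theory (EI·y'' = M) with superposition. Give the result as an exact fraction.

y(12/5) = -100799/5859375 m

Load 1 — point force P=17 kN at a=8 m (b=L-a=4):
  y_1 = -Pbx(L²-b²-x²)/(6LEI)  [x≤a] = -17·4·(12/5)·(12²-4²-(12/5)²)/(6·12·100000) = -3247/1171875 m
Load 2 — uniform load w=9 kN/m over full span:
  y_2 = -wx(L³-2Lx²+x³)/(24EI) = -9·(12/5)·(12³-2·12·(12/5)²+(12/5)³)/(24·100000) = -28188/1953125 m
Superposition: y = Σ y_i = -100799/5859375 m ≈ -0.017203 m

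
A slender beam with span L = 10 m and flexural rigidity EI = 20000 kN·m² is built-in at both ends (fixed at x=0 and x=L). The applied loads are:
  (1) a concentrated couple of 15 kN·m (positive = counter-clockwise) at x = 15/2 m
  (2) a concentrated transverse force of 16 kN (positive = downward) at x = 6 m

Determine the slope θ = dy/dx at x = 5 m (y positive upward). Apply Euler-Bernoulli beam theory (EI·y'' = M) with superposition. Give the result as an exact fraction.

Load 1 — applied couple M₀=15 kN·m at a=15/2 m (b=L-a=5/2):
  θ_1 = (R_Ax²/2 - M_Ax)/EI  [x≤a] with R_A=27/16, M_A=75/16 = ((27/16)·5²/2 - (75/16)·5)/20000 = -3/25600 rad
Load 2 — point force P=16 kN at a=6 m (b=L-a=4):
  θ_2 = -Pb²x(2aL-(3a+b)x)/(2L³EI)  [x≤a] = -16·4²·5·(2·6·10-(3·6+4)·5)/(2·10³·20000) = -1/3125 rad
Superposition: θ = Σ θ_i = -1399/3200000 rad ≈ -0.000437 rad

θ(5) = -1399/3200000 rad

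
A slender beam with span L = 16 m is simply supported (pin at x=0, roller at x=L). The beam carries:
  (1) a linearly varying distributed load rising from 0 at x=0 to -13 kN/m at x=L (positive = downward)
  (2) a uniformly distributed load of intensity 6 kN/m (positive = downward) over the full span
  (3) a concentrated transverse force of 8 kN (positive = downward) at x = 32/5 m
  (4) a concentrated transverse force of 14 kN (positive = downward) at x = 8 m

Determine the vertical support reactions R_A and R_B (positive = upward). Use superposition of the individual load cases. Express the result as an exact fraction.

R_A = 377/15 kN, R_B = -167/15 kN

Load 1 — triangular load w₀=-13 kN/m (0→w₀ over full span):
  R_A = w₀L/6 = (-13)·16/6 = -104/3 kN
  R_B = w₀L/3 = (-13)·16/3 = -208/3 kN
Load 2 — uniform load w=6 kN/m over full span:
  R_A = wL/2 = 6·16/2 = 48 kN
  R_B = wL/2 = 6·16/2 = 48 kN
Load 3 — point force P=8 kN at a=32/5 m (b=L-a=48/5):
  R_A = Pb/L = 8·(48/5)/16 = 24/5 kN
  R_B = Pa/L = 8·(32/5)/16 = 16/5 kN
Load 4 — point force P=14 kN at a=8 m (b=L-a=8):
  R_A = Pb/L = 14·8/16 = 7 kN
  R_B = Pa/L = 14·8/16 = 7 kN
Superposition: R_A = 377/15 kN, R_B = -167/15 kN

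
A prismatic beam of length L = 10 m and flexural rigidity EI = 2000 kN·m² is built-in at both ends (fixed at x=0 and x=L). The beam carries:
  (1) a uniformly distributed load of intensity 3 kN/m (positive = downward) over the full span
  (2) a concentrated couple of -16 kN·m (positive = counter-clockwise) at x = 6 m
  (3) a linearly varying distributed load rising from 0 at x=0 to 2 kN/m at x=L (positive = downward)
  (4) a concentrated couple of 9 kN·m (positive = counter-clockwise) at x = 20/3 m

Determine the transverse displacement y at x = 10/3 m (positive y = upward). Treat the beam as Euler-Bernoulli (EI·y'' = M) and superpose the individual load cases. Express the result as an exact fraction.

Load 1 — uniform load w=3 kN/m over full span:
  y_1 = -wx²(L-x)²/(24EI) = -3·(10/3)²·(10-(10/3))²/(24·2000) = -5/162 m
Load 2 — applied couple M₀=-16 kN·m at a=6 m (b=L-a=4):
  y_2 = (R_Ax³/6 - M_Ax²/2)/EI  [x≤a] with R_A=-288/125, M_A=-128/25 = ((-288/125)·(10/3)³/6 - (-128/25)·(10/3)²/2)/2000 = 8/1125 m
Load 3 — triangular load w₀=2 kN/m (0→w₀ over full span):
  y_3 = -w₀x²(L-x)²(x+2L)/(120LEI) = -2·(10/3)²·(10-(10/3))²·((10/3)+2·10)/(120·10·2000) = -7/729 m
Load 4 — applied couple M₀=9 kN·m at a=20/3 m (b=L-a=10/3):
  y_4 = (R_Ax³/6 - M_Ax²/2)/EI  [x≤a] with R_A=6/5, M_A=3 = ((6/5)·(10/3)³/6 - 3·(10/3)²/2)/2000 = -1/216 m
Superposition: y = Σ y_i = -27691/729000 m ≈ -0.037985 m

y(10/3) = -27691/729000 m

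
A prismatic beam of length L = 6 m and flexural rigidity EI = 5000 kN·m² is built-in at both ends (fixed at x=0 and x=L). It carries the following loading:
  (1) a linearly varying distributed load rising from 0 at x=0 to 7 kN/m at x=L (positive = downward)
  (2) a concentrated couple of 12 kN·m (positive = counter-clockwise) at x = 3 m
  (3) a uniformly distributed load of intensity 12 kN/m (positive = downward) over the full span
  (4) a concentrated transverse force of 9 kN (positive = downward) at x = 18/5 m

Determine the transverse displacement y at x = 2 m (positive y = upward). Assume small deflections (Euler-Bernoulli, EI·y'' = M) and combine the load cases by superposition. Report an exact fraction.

Load 1 — triangular load w₀=7 kN/m (0→w₀ over full span):
  y_1 = -w₀x²(L-x)²(x+2L)/(120LEI) = -7·2²·(6-2)²·(2+2·6)/(120·6·5000) = -49/28125 m
Load 2 — applied couple M₀=12 kN·m at a=3 m (b=L-a=3):
  y_2 = (R_Ax³/6 - M_Ax²/2)/EI  [x≤a] with R_A=3, M_A=3 = (3·2³/6 - 3·2²/2)/5000 = -1/2500 m
Load 3 — uniform load w=12 kN/m over full span:
  y_3 = -wx²(L-x)²/(24EI) = -12·2²·(6-2)²/(24·5000) = -4/625 m
Load 4 — point force P=9 kN at a=18/5 m (b=L-a=12/5):
  y_4 = -Pb²x²(3aL-(3a+b)x)/(6L³EI)  [x≤a] = -9·(12/5)²·2²·(3·(18/5)·6-(3·(18/5)+(12/5))·2)/(6·6³·5000) = -96/78125 m
Superposition: y = Σ y_i = -27481/2812500 m ≈ -0.009771 m

y(2) = -27481/2812500 m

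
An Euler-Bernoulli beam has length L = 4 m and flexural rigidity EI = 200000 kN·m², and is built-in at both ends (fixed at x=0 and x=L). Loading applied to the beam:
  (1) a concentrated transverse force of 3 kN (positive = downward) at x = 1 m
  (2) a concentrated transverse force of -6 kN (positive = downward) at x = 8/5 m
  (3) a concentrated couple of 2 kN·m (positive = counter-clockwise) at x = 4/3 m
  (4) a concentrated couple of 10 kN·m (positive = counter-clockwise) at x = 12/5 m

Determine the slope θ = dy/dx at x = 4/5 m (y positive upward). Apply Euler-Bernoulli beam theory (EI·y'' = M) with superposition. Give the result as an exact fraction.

θ(4/5) = -4013/3750000000 rad

Load 1 — point force P=3 kN at a=1 m (b=L-a=3):
  θ_1 = -Pb²x(2aL-(3a+b)x)/(2L³EI)  [x≤a] = -3·3²·(4/5)·(2·1·4-(3·1+3)·(4/5))/(2·4³·200000) = -27/10000000 rad
Load 2 — point force P=-6 kN at a=8/5 m (b=L-a=12/5):
  θ_2 = -Pb²x(2aL-(3a+b)x)/(2L³EI)  [x≤a] = -(-6)·(12/5)²·(4/5)·(2·(8/5)·4-(3·(8/5)+(12/5))·(4/5))/(2·4³·200000) = 297/39062500 rad
Load 3 — applied couple M₀=2 kN·m at a=4/3 m (b=L-a=8/3):
  θ_3 = (R_Ax²/2 - M_Ax)/EI  [x≤a] with R_A=2/3, M_A=0 = ((2/3)·(4/5)²/2 - 0·(4/5))/200000 = 1/937500 rad
Load 4 — applied couple M₀=10 kN·m at a=12/5 m (b=L-a=8/5):
  θ_4 = (R_Ax²/2 - M_Ax)/EI  [x≤a] with R_A=18/5, M_A=16/5 = ((18/5)·(4/5)²/2 - (16/5)·(4/5))/200000 = -11/1562500 rad
Superposition: θ = Σ θ_i = -4013/3750000000 rad ≈ -0.000001 rad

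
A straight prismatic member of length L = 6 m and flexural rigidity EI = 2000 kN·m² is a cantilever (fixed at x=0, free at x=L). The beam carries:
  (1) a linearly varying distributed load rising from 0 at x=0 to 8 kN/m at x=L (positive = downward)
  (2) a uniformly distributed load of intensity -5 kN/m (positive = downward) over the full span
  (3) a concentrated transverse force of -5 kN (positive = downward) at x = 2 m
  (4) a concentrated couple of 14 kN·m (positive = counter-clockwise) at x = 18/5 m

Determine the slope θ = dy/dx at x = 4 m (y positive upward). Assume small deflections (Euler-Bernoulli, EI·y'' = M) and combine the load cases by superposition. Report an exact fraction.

Load 1 — triangular load w₀=8 kN/m (0→w₀ over full span):
  θ_1 = (w₀Lx²/4-w₀L²x/3-w₀x⁴/(24L))/EI = (8·6·4²/4-8·6²·4/3-8·4⁴/(24·6))/2000 = -116/1125 rad
Load 2 — uniform load w=-5 kN/m over full span:
  θ_2 = -wx(x²-3Lx+3L²)/(6EI) = -(-5)·4·(4²-3·6·4+3·6²)/(6·2000) = 13/150 rad
Load 3 — point force P=-5 kN at a=2 m (b=L-a=4):
  θ_3 = -Pa²/(2EI)  [x>a] = -(-5)·2²/(2·2000) = 1/200 rad
Load 4 — applied couple M₀=14 kN·m at a=18/5 m (b=L-a=12/5):
  θ_4 = M₀a/EI  [x>a] = 14·(18/5)/2000 = 63/2500 rad
Superposition: θ = Σ θ_i = 619/45000 rad ≈ 0.013756 rad

θ(4) = 619/45000 rad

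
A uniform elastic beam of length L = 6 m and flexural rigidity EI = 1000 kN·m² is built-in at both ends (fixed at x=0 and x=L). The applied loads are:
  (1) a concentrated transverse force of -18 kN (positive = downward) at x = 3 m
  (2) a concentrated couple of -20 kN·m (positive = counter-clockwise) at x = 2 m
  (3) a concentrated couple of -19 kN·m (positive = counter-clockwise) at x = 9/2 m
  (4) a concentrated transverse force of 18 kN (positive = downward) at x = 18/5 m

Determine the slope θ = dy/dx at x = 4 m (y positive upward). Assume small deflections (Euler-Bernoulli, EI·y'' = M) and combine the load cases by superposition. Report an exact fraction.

Load 1 — point force P=-18 kN at a=3 m (b=L-a=3):
  θ_1 = Pa²(L-x)(2bL-(3b+a)(L-x))/(2L³EI)  [x>a] = (-18)·3²·(6-4)·(2·3·6-(3·3+3)·(6-4))/(2·6³·1000) = -9/1000 rad
Load 2 — applied couple M₀=-20 kN·m at a=2 m (b=L-a=4):
  θ_2 = (R_Ax²/2 - M_Ax - M₀(x-a))/EI  [x>a] with R_A=-40/9, M_A=0 = ((-40/9)·4²/2 - 0·4 - (-20)·(4-2))/1000 = 1/225 rad
Load 3 — applied couple M₀=-19 kN·m at a=9/2 m (b=L-a=3/2):
  θ_3 = (R_Ax²/2 - M_Ax)/EI  [x≤a] with R_A=-57/16, M_A=-95/16 = ((-57/16)·4²/2 - (-95/16)·4)/1000 = -19/4000 rad
Load 4 — point force P=18 kN at a=18/5 m (b=L-a=12/5):
  θ_4 = Pa²(L-x)(2bL-(3b+a)(L-x))/(2L³EI)  [x>a] = 18·(18/5)²·(6-4)·(2·(12/5)·6-(3·(12/5)+(18/5))·(6-4))/(2·6³·1000) = 243/31250 rad
Superposition: θ = Σ θ_i = -6883/4500000 rad ≈ -0.001530 rad

θ(4) = -6883/4500000 rad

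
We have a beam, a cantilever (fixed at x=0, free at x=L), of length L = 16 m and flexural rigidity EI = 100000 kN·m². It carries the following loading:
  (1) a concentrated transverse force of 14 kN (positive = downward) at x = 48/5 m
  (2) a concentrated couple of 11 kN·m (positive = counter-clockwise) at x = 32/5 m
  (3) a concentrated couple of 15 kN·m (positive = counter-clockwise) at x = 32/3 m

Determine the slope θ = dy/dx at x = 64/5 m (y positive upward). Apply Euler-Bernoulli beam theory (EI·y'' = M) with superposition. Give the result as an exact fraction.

θ(64/5) = -324/78125 rad

Load 1 — point force P=14 kN at a=48/5 m (b=L-a=32/5):
  θ_1 = -Pa²/(2EI)  [x>a] = -14·(48/5)²/(2·100000) = -504/78125 rad
Load 2 — applied couple M₀=11 kN·m at a=32/5 m (b=L-a=48/5):
  θ_2 = M₀a/EI  [x>a] = 11·(32/5)/100000 = 11/15625 rad
Load 3 — applied couple M₀=15 kN·m at a=32/3 m (b=L-a=16/3):
  θ_3 = M₀a/EI  [x>a] = 15·(32/3)/100000 = 1/625 rad
Superposition: θ = Σ θ_i = -324/78125 rad ≈ -0.004147 rad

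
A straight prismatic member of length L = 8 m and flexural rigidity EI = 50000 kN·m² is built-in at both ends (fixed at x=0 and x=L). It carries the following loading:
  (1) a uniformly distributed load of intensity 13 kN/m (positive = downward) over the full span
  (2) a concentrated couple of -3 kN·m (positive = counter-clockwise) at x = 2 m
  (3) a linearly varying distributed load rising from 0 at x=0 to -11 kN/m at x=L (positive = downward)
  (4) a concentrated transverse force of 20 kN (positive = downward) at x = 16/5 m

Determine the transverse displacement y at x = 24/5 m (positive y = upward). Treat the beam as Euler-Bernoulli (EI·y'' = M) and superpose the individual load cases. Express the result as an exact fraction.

Load 1 — uniform load w=13 kN/m over full span:
  y_1 = -wx²(L-x)²/(24EI) = -13·(24/5)²·(8-(24/5))²/(24·50000) = -4992/1953125 m
Load 2 — applied couple M₀=-3 kN·m at a=2 m (b=L-a=6):
  y_2 = (R_Ax³/6 - M_Ax²/2 - M₀(x-a)²/2)/EI  [x>a] with R_A=-27/64, M_A=9/16 = ((-27/64)·(24/5)³/6 - (9/16)·(24/5)²/2 - (-3)·((24/5)-2)²/2)/50000 = -39/781250 m
Load 3 — triangular load w₀=-11 kN/m (0→w₀ over full span):
  y_3 = -w₀x²(L-x)²(x+2L)/(120LEI) = -(-11)·(24/5)²·(8-(24/5))²·((24/5)+2·8)/(120·8·50000) = 54912/48828125 m
Load 4 — point force P=20 kN at a=16/5 m (b=L-a=24/5):
  y_4 = -Pa²(L-x)²(3bL-(3b+a)(L-x))/(6L³EI)  [x>a] = -20·(16/5)²·(8-(24/5))²·(3·(24/5)·8-(3·(24/5)+(16/5))·(8-(24/5)))/(6·8³·50000) = -23552/29296875 m
Superposition: y = Σ y_i = -669473/292968750 m ≈ -0.002285 m

y(24/5) = -669473/292968750 m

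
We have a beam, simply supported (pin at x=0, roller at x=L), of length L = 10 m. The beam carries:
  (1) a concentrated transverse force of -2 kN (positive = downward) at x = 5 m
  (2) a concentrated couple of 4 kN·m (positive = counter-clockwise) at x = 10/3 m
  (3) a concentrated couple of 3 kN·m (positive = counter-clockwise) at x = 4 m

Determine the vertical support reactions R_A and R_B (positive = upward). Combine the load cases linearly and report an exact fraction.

Load 1 — point force P=-2 kN at a=5 m (b=L-a=5):
  R_A = Pb/L = (-2)·5/10 = -1 kN
  R_B = Pa/L = (-2)·5/10 = -1 kN
Load 2 — applied couple M₀=4 kN·m at a=10/3 m (b=L-a=20/3):
  R_A = M₀/L = 4/10 = 2/5 kN
  R_B = -M₀/L = -4/10 = -2/5 kN
Load 3 — applied couple M₀=3 kN·m at a=4 m (b=L-a=6):
  R_A = M₀/L = 3/10 kN
  R_B = -M₀/L = -3/10 kN
Superposition: R_A = -3/10 kN, R_B = -17/10 kN

R_A = -3/10 kN, R_B = -17/10 kN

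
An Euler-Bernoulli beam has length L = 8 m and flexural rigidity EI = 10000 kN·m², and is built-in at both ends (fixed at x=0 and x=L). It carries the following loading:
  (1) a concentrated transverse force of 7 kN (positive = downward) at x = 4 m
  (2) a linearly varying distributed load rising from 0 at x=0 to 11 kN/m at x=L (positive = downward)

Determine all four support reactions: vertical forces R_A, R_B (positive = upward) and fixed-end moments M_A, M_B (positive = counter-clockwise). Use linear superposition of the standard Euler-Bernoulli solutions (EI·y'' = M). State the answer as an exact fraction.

Load 1 — point force P=7 kN at a=4 m (b=L-a=4):
  R_A = Pb²(3a+b)/L³ = 7·4²·(3·4+4)/8³ = 7/2 kN
  M_A = Pab²/L² = 7·4·4²/8² = 7 kN·m
  R_B = Pa²(a+3b)/L³ = 7·4²·(4+3·4)/8³ = 7/2 kN
  M_B = -Pa²b/L² = -7·4²·4/8² = -7 kN·m
Load 2 — triangular load w₀=11 kN/m (0→w₀ over full span):
  R_A = 3w₀L/20 = 3·11·8/20 = 66/5 kN
  M_A = w₀L²/30 = 11·8²/30 = 352/15 kN·m
  R_B = 7w₀L/20 = 7·11·8/20 = 154/5 kN
  M_B = -w₀L²/20 = -11·8²/20 = -176/5 kN·m
Superposition: R_A = 167/10 kN, M_A = 457/15 kN·m, R_B = 343/10 kN, M_B = -211/5 kN·m

R_A = 167/10 kN, M_A = 457/15 kN·m, R_B = 343/10 kN, M_B = -211/5 kN·m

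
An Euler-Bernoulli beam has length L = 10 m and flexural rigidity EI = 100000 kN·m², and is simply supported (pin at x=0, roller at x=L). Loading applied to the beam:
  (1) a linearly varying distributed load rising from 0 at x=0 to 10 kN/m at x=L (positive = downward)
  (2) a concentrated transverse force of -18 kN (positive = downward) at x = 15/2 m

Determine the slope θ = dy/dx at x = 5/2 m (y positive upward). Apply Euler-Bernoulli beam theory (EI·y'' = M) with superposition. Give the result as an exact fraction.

Load 1 — triangular load w₀=10 kN/m (0→w₀ over full span):
  θ_1 = -w₀(7L⁴-30L²x²+15x⁴)/(360LEI) = -10·(7·10⁴-30·10²·(5/2)²+15·(5/2)⁴)/(360·10·100000) = -1327/921600 rad
Load 2 — point force P=-18 kN at a=15/2 m (b=L-a=5/2):
  θ_2 = -Pb(L²-b²-3x²)/(6LEI)  [x≤a] = -(-18)·(5/2)·(10²-(5/2)²-3·(5/2)²)/(6·10·100000) = 9/16000 rad
Superposition: θ = Σ θ_i = -4043/4608000 rad ≈ -0.000877 rad

θ(5/2) = -4043/4608000 rad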